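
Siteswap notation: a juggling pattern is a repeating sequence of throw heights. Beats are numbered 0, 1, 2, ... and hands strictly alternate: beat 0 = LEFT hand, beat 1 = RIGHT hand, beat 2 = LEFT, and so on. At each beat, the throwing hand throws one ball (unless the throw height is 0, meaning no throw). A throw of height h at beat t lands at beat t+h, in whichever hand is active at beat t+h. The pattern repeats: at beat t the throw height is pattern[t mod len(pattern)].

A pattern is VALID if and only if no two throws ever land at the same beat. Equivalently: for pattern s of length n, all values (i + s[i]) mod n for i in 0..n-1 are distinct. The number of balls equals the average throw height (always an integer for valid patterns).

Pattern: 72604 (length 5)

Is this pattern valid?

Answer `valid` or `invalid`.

i=0: (i + s[i]) mod n = (0 + 7) mod 5 = 2
i=1: (i + s[i]) mod n = (1 + 2) mod 5 = 3
i=2: (i + s[i]) mod n = (2 + 6) mod 5 = 3
i=3: (i + s[i]) mod n = (3 + 0) mod 5 = 3
i=4: (i + s[i]) mod n = (4 + 4) mod 5 = 3
Residues: [2, 3, 3, 3, 3], distinct: False

Answer: invalid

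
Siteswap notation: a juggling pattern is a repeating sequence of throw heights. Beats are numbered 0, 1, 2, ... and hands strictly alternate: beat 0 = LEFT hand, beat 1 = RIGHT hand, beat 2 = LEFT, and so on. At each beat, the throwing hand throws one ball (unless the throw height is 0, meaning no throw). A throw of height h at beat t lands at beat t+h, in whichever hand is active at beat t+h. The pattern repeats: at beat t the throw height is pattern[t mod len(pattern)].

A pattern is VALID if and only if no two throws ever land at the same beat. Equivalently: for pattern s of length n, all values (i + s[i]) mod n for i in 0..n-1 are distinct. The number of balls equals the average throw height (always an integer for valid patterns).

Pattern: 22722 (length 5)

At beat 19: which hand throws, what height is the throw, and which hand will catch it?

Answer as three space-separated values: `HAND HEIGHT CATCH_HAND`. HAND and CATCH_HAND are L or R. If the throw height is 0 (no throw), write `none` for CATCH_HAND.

Beat 19: 19 mod 2 = 1, so hand = R
Throw height = pattern[19 mod 5] = pattern[4] = 2
Lands at beat 19+2=21, 21 mod 2 = 1, so catch hand = R

Answer: R 2 R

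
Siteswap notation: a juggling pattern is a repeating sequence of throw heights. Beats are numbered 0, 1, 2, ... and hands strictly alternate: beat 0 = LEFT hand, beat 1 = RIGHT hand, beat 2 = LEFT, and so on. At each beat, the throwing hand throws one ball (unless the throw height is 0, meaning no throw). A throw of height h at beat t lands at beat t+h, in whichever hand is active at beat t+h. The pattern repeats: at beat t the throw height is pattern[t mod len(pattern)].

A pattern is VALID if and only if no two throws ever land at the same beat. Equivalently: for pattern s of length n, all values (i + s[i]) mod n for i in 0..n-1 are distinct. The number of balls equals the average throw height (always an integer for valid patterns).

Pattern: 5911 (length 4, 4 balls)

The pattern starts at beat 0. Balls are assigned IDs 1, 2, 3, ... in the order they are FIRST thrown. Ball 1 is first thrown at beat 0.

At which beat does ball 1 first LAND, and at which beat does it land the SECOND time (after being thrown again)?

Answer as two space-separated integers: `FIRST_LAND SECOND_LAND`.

Answer: 5 14

Derivation:
Beat 0 (L): throw ball1 h=5 -> lands@5:R; in-air after throw: [b1@5:R]
Beat 1 (R): throw ball2 h=9 -> lands@10:L; in-air after throw: [b1@5:R b2@10:L]
Beat 2 (L): throw ball3 h=1 -> lands@3:R; in-air after throw: [b3@3:R b1@5:R b2@10:L]
Beat 3 (R): throw ball3 h=1 -> lands@4:L; in-air after throw: [b3@4:L b1@5:R b2@10:L]
Beat 4 (L): throw ball3 h=5 -> lands@9:R; in-air after throw: [b1@5:R b3@9:R b2@10:L]
Beat 5 (R): throw ball1 h=9 -> lands@14:L; in-air after throw: [b3@9:R b2@10:L b1@14:L]
Beat 6 (L): throw ball4 h=1 -> lands@7:R; in-air after throw: [b4@7:R b3@9:R b2@10:L b1@14:L]
Beat 7 (R): throw ball4 h=1 -> lands@8:L; in-air after throw: [b4@8:L b3@9:R b2@10:L b1@14:L]
Beat 8 (L): throw ball4 h=5 -> lands@13:R; in-air after throw: [b3@9:R b2@10:L b4@13:R b1@14:L]
Beat 9 (R): throw ball3 h=9 -> lands@18:L; in-air after throw: [b2@10:L b4@13:R b1@14:L b3@18:L]
Beat 10 (L): throw ball2 h=1 -> lands@11:R; in-air after throw: [b2@11:R b4@13:R b1@14:L b3@18:L]
Beat 11 (R): throw ball2 h=1 -> lands@12:L; in-air after throw: [b2@12:L b4@13:R b1@14:L b3@18:L]
Beat 12 (L): throw ball2 h=5 -> lands@17:R; in-air after throw: [b4@13:R b1@14:L b2@17:R b3@18:L]
Beat 13 (R): throw ball4 h=9 -> lands@22:L; in-air after throw: [b1@14:L b2@17:R b3@18:L b4@22:L]
Beat 14 (L): throw ball1 h=1 -> lands@15:R; in-air after throw: [b1@15:R b2@17:R b3@18:L b4@22:L]
Ball 1: thrown@0 h=5 -> first land @5; rethrown@5 h=9 -> second land @14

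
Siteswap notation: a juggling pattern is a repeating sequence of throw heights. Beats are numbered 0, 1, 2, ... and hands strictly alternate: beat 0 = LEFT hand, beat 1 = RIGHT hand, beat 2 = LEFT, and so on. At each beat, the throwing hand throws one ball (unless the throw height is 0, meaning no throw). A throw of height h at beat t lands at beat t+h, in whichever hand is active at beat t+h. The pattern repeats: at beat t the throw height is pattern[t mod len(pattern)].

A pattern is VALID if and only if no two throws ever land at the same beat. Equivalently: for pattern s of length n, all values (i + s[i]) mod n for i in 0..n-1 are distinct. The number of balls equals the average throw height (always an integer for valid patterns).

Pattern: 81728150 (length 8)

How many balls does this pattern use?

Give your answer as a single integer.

Answer: 4

Derivation:
Pattern = [8, 1, 7, 2, 8, 1, 5, 0], length n = 8
  position 0: throw height = 8, running sum = 8
  position 1: throw height = 1, running sum = 9
  position 2: throw height = 7, running sum = 16
  position 3: throw height = 2, running sum = 18
  position 4: throw height = 8, running sum = 26
  position 5: throw height = 1, running sum = 27
  position 6: throw height = 5, running sum = 32
  position 7: throw height = 0, running sum = 32
Total sum = 32; balls = sum / n = 32 / 8 = 4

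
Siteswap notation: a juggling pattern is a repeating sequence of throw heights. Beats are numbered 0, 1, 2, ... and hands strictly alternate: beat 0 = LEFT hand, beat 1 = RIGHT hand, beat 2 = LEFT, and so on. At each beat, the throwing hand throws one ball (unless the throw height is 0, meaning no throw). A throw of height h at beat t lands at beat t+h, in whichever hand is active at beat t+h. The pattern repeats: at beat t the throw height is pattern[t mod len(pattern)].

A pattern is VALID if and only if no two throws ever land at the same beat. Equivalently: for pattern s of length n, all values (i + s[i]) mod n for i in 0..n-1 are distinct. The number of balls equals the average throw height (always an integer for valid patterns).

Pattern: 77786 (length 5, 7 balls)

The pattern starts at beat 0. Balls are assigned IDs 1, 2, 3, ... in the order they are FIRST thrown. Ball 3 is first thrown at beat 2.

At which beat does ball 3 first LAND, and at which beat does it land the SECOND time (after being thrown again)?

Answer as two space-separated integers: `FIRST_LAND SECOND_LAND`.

Beat 0 (L): throw ball1 h=7 -> lands@7:R; in-air after throw: [b1@7:R]
Beat 1 (R): throw ball2 h=7 -> lands@8:L; in-air after throw: [b1@7:R b2@8:L]
Beat 2 (L): throw ball3 h=7 -> lands@9:R; in-air after throw: [b1@7:R b2@8:L b3@9:R]
Beat 3 (R): throw ball4 h=8 -> lands@11:R; in-air after throw: [b1@7:R b2@8:L b3@9:R b4@11:R]
Beat 4 (L): throw ball5 h=6 -> lands@10:L; in-air after throw: [b1@7:R b2@8:L b3@9:R b5@10:L b4@11:R]
Beat 5 (R): throw ball6 h=7 -> lands@12:L; in-air after throw: [b1@7:R b2@8:L b3@9:R b5@10:L b4@11:R b6@12:L]
Beat 6 (L): throw ball7 h=7 -> lands@13:R; in-air after throw: [b1@7:R b2@8:L b3@9:R b5@10:L b4@11:R b6@12:L b7@13:R]
Beat 7 (R): throw ball1 h=7 -> lands@14:L; in-air after throw: [b2@8:L b3@9:R b5@10:L b4@11:R b6@12:L b7@13:R b1@14:L]
Beat 8 (L): throw ball2 h=8 -> lands@16:L; in-air after throw: [b3@9:R b5@10:L b4@11:R b6@12:L b7@13:R b1@14:L b2@16:L]
Beat 9 (R): throw ball3 h=6 -> lands@15:R; in-air after throw: [b5@10:L b4@11:R b6@12:L b7@13:R b1@14:L b3@15:R b2@16:L]
Beat 10 (L): throw ball5 h=7 -> lands@17:R; in-air after throw: [b4@11:R b6@12:L b7@13:R b1@14:L b3@15:R b2@16:L b5@17:R]
Beat 11 (R): throw ball4 h=7 -> lands@18:L; in-air after throw: [b6@12:L b7@13:R b1@14:L b3@15:R b2@16:L b5@17:R b4@18:L]
Beat 12 (L): throw ball6 h=7 -> lands@19:R; in-air after throw: [b7@13:R b1@14:L b3@15:R b2@16:L b5@17:R b4@18:L b6@19:R]
Beat 13 (R): throw ball7 h=8 -> lands@21:R; in-air after throw: [b1@14:L b3@15:R b2@16:L b5@17:R b4@18:L b6@19:R b7@21:R]
Beat 14 (L): throw ball1 h=6 -> lands@20:L; in-air after throw: [b3@15:R b2@16:L b5@17:R b4@18:L b6@19:R b1@20:L b7@21:R]
Beat 15 (R): throw ball3 h=7 -> lands@22:L; in-air after throw: [b2@16:L b5@17:R b4@18:L b6@19:R b1@20:L b7@21:R b3@22:L]
Ball 3: thrown@2 h=7 -> first land @9; rethrown@9 h=6 -> second land @15

Answer: 9 15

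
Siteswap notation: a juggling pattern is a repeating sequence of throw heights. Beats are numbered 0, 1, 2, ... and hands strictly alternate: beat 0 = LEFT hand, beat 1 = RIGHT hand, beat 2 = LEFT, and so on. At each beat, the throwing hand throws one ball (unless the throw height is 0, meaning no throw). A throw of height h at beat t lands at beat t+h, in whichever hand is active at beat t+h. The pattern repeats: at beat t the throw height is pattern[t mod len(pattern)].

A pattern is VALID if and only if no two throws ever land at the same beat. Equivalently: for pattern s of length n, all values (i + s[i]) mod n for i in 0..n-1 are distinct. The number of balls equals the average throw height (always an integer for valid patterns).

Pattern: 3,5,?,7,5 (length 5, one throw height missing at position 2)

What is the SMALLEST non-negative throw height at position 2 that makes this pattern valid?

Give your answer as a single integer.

i=0: (0 + 3) mod 5 = 3
i=1: (1 + 5) mod 5 = 1
i=2: s[i]=? (unknown)
i=3: (3 + 7) mod 5 = 0
i=4: (4 + 5) mod 5 = 4
Known residues: [0, 1, 3, 4]; need a permutation of 0..4, so missing residue r = 2
Need (2 + s) mod 5 = 2; smallest s = (2 - 2) mod 5 = 0

Answer: 0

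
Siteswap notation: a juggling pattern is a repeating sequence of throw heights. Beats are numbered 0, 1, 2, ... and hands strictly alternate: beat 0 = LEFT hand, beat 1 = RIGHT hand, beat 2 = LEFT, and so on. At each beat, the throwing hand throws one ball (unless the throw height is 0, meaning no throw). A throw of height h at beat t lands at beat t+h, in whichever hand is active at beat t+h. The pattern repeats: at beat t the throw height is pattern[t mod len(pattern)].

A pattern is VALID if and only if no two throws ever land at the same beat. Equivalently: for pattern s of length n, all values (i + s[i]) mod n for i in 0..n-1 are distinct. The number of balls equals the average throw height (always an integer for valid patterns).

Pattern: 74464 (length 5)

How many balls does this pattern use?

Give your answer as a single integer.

Answer: 5

Derivation:
Pattern = [7, 4, 4, 6, 4], length n = 5
  position 0: throw height = 7, running sum = 7
  position 1: throw height = 4, running sum = 11
  position 2: throw height = 4, running sum = 15
  position 3: throw height = 6, running sum = 21
  position 4: throw height = 4, running sum = 25
Total sum = 25; balls = sum / n = 25 / 5 = 5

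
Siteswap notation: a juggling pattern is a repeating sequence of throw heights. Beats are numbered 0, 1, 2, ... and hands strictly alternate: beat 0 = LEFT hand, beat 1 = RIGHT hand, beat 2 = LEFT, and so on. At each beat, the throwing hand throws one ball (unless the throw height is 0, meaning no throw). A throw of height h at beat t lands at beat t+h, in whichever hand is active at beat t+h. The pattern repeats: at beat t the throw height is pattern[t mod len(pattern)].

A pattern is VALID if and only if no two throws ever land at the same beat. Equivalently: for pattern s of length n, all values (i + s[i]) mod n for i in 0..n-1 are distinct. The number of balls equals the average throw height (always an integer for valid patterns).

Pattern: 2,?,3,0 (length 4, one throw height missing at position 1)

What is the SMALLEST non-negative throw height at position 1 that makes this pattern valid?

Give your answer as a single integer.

i=0: (0 + 2) mod 4 = 2
i=1: s[i]=? (unknown)
i=2: (2 + 3) mod 4 = 1
i=3: (3 + 0) mod 4 = 3
Known residues: [1, 2, 3]; need a permutation of 0..3, so missing residue r = 0
Need (1 + s) mod 4 = 0; smallest s = (0 - 1) mod 4 = 3

Answer: 3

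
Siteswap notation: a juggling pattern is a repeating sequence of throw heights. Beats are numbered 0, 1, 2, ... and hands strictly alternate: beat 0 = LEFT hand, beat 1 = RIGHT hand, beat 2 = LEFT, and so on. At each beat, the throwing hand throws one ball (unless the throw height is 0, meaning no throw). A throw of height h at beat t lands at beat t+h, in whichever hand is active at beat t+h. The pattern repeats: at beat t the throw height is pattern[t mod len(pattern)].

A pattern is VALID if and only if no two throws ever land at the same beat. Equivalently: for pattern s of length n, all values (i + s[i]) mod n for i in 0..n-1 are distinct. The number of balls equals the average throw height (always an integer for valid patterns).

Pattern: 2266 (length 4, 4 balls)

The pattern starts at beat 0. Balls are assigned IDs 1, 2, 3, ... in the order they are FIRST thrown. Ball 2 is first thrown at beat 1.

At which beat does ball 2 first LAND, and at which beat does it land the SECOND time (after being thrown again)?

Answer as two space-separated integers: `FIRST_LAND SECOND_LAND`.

Beat 0 (L): throw ball1 h=2 -> lands@2:L; in-air after throw: [b1@2:L]
Beat 1 (R): throw ball2 h=2 -> lands@3:R; in-air after throw: [b1@2:L b2@3:R]
Beat 2 (L): throw ball1 h=6 -> lands@8:L; in-air after throw: [b2@3:R b1@8:L]
Beat 3 (R): throw ball2 h=6 -> lands@9:R; in-air after throw: [b1@8:L b2@9:R]
Beat 4 (L): throw ball3 h=2 -> lands@6:L; in-air after throw: [b3@6:L b1@8:L b2@9:R]
Beat 5 (R): throw ball4 h=2 -> lands@7:R; in-air after throw: [b3@6:L b4@7:R b1@8:L b2@9:R]
Beat 6 (L): throw ball3 h=6 -> lands@12:L; in-air after throw: [b4@7:R b1@8:L b2@9:R b3@12:L]
Beat 7 (R): throw ball4 h=6 -> lands@13:R; in-air after throw: [b1@8:L b2@9:R b3@12:L b4@13:R]
Beat 8 (L): throw ball1 h=2 -> lands@10:L; in-air after throw: [b2@9:R b1@10:L b3@12:L b4@13:R]
Beat 9 (R): throw ball2 h=2 -> lands@11:R; in-air after throw: [b1@10:L b2@11:R b3@12:L b4@13:R]
Ball 2: thrown@1 h=2 -> first land @3; rethrown@3 h=6 -> second land @9

Answer: 3 9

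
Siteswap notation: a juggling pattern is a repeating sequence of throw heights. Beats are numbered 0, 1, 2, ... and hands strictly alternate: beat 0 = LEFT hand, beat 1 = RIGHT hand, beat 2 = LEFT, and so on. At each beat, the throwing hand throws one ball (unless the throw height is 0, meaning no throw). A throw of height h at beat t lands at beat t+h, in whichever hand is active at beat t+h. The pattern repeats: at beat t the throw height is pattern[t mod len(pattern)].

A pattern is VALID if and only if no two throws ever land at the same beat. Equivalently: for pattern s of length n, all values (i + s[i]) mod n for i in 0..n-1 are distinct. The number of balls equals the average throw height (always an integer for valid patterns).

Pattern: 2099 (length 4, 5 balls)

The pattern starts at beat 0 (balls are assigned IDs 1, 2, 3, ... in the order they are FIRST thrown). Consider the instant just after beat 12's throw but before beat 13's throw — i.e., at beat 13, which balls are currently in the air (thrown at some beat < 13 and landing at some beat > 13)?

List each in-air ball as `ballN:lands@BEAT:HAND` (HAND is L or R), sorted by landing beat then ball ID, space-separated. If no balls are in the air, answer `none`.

Beat 0 (L): throw ball1 h=2 -> lands@2:L; in-air after throw: [b1@2:L]
Beat 2 (L): throw ball1 h=9 -> lands@11:R; in-air after throw: [b1@11:R]
Beat 3 (R): throw ball2 h=9 -> lands@12:L; in-air after throw: [b1@11:R b2@12:L]
Beat 4 (L): throw ball3 h=2 -> lands@6:L; in-air after throw: [b3@6:L b1@11:R b2@12:L]
Beat 6 (L): throw ball3 h=9 -> lands@15:R; in-air after throw: [b1@11:R b2@12:L b3@15:R]
Beat 7 (R): throw ball4 h=9 -> lands@16:L; in-air after throw: [b1@11:R b2@12:L b3@15:R b4@16:L]
Beat 8 (L): throw ball5 h=2 -> lands@10:L; in-air after throw: [b5@10:L b1@11:R b2@12:L b3@15:R b4@16:L]
Beat 10 (L): throw ball5 h=9 -> lands@19:R; in-air after throw: [b1@11:R b2@12:L b3@15:R b4@16:L b5@19:R]
Beat 11 (R): throw ball1 h=9 -> lands@20:L; in-air after throw: [b2@12:L b3@15:R b4@16:L b5@19:R b1@20:L]
Beat 12 (L): throw ball2 h=2 -> lands@14:L; in-air after throw: [b2@14:L b3@15:R b4@16:L b5@19:R b1@20:L]

Answer: ball2:lands@14:L ball3:lands@15:R ball4:lands@16:L ball5:lands@19:R ball1:lands@20:L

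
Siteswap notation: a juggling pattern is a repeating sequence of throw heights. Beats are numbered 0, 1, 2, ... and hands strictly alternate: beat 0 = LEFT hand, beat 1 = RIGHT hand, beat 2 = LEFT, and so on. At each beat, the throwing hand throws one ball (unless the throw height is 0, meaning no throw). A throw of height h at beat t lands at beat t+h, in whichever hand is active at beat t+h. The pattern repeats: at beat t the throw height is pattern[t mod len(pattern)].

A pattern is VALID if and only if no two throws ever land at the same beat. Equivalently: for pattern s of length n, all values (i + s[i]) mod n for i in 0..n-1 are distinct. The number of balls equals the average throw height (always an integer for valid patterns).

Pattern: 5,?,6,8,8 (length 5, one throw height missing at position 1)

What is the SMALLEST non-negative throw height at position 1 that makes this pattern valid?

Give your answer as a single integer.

i=0: (0 + 5) mod 5 = 0
i=1: s[i]=? (unknown)
i=2: (2 + 6) mod 5 = 3
i=3: (3 + 8) mod 5 = 1
i=4: (4 + 8) mod 5 = 2
Known residues: [0, 1, 2, 3]; need a permutation of 0..4, so missing residue r = 4
Need (1 + s) mod 5 = 4; smallest s = (4 - 1) mod 5 = 3

Answer: 3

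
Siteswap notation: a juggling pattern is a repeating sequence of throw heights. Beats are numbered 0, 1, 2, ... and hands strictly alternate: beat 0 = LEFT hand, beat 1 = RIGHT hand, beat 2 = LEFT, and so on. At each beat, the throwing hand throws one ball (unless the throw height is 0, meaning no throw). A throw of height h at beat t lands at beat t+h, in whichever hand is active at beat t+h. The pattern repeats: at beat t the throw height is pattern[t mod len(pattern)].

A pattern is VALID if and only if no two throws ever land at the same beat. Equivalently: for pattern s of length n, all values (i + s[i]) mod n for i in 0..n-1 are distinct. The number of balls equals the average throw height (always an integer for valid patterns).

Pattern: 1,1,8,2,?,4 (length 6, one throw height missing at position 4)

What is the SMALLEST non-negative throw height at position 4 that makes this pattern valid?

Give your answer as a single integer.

i=0: (0 + 1) mod 6 = 1
i=1: (1 + 1) mod 6 = 2
i=2: (2 + 8) mod 6 = 4
i=3: (3 + 2) mod 6 = 5
i=4: s[i]=? (unknown)
i=5: (5 + 4) mod 6 = 3
Known residues: [1, 2, 3, 4, 5]; need a permutation of 0..5, so missing residue r = 0
Need (4 + s) mod 6 = 0; smallest s = (0 - 4) mod 6 = 2

Answer: 2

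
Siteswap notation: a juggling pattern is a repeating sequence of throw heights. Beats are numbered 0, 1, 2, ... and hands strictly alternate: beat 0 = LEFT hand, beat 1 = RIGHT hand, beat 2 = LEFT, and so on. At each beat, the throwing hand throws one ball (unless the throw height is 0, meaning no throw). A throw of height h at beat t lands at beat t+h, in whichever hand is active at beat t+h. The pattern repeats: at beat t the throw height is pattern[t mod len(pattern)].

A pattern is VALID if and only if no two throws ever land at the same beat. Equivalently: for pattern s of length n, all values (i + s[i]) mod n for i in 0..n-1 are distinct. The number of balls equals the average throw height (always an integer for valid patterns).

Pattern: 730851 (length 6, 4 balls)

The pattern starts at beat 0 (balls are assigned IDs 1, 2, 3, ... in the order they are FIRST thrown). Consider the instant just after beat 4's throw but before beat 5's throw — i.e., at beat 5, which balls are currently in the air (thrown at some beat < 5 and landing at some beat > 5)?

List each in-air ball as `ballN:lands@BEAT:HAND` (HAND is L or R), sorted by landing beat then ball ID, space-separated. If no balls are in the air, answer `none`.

Beat 0 (L): throw ball1 h=7 -> lands@7:R; in-air after throw: [b1@7:R]
Beat 1 (R): throw ball2 h=3 -> lands@4:L; in-air after throw: [b2@4:L b1@7:R]
Beat 3 (R): throw ball3 h=8 -> lands@11:R; in-air after throw: [b2@4:L b1@7:R b3@11:R]
Beat 4 (L): throw ball2 h=5 -> lands@9:R; in-air after throw: [b1@7:R b2@9:R b3@11:R]
Beat 5 (R): throw ball4 h=1 -> lands@6:L; in-air after throw: [b4@6:L b1@7:R b2@9:R b3@11:R]

Answer: ball1:lands@7:R ball2:lands@9:R ball3:lands@11:R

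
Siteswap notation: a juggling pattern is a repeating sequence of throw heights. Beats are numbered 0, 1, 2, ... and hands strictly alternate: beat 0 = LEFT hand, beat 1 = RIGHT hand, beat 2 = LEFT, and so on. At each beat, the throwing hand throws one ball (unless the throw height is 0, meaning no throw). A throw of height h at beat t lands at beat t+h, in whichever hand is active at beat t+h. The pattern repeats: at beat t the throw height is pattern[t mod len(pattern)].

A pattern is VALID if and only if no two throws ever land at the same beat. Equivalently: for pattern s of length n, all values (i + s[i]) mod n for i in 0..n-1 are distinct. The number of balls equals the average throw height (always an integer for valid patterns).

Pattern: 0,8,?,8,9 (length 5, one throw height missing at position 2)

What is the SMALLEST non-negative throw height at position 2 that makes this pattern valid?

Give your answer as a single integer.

i=0: (0 + 0) mod 5 = 0
i=1: (1 + 8) mod 5 = 4
i=2: s[i]=? (unknown)
i=3: (3 + 8) mod 5 = 1
i=4: (4 + 9) mod 5 = 3
Known residues: [0, 1, 3, 4]; need a permutation of 0..4, so missing residue r = 2
Need (2 + s) mod 5 = 2; smallest s = (2 - 2) mod 5 = 0

Answer: 0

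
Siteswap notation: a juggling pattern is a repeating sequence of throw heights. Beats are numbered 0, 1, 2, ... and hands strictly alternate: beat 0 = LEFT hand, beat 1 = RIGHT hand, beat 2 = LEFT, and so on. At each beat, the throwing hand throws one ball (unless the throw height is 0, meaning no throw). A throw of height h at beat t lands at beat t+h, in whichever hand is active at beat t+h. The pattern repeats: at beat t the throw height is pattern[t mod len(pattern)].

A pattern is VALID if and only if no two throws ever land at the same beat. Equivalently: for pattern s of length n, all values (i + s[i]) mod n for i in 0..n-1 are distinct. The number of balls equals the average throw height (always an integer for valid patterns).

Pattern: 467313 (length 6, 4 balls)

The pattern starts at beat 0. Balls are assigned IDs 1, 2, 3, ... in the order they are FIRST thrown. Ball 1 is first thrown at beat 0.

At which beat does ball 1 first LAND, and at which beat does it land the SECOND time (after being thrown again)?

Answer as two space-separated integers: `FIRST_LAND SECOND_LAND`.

Beat 0 (L): throw ball1 h=4 -> lands@4:L; in-air after throw: [b1@4:L]
Beat 1 (R): throw ball2 h=6 -> lands@7:R; in-air after throw: [b1@4:L b2@7:R]
Beat 2 (L): throw ball3 h=7 -> lands@9:R; in-air after throw: [b1@4:L b2@7:R b3@9:R]
Beat 3 (R): throw ball4 h=3 -> lands@6:L; in-air after throw: [b1@4:L b4@6:L b2@7:R b3@9:R]
Beat 4 (L): throw ball1 h=1 -> lands@5:R; in-air after throw: [b1@5:R b4@6:L b2@7:R b3@9:R]
Beat 5 (R): throw ball1 h=3 -> lands@8:L; in-air after throw: [b4@6:L b2@7:R b1@8:L b3@9:R]
Ball 1: thrown@0 h=4 -> first land @4; rethrown@4 h=1 -> second land @5

Answer: 4 5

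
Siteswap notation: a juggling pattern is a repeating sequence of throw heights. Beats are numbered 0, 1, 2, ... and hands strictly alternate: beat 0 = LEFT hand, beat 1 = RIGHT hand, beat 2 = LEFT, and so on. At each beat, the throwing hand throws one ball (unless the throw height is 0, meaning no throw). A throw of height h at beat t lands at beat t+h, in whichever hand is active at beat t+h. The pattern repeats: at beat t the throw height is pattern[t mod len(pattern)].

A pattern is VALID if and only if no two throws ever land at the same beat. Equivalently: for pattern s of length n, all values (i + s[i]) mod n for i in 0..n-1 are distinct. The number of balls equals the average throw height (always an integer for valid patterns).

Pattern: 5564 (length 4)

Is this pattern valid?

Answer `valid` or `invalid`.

Answer: valid

Derivation:
i=0: (i + s[i]) mod n = (0 + 5) mod 4 = 1
i=1: (i + s[i]) mod n = (1 + 5) mod 4 = 2
i=2: (i + s[i]) mod n = (2 + 6) mod 4 = 0
i=3: (i + s[i]) mod n = (3 + 4) mod 4 = 3
Residues: [1, 2, 0, 3], distinct: True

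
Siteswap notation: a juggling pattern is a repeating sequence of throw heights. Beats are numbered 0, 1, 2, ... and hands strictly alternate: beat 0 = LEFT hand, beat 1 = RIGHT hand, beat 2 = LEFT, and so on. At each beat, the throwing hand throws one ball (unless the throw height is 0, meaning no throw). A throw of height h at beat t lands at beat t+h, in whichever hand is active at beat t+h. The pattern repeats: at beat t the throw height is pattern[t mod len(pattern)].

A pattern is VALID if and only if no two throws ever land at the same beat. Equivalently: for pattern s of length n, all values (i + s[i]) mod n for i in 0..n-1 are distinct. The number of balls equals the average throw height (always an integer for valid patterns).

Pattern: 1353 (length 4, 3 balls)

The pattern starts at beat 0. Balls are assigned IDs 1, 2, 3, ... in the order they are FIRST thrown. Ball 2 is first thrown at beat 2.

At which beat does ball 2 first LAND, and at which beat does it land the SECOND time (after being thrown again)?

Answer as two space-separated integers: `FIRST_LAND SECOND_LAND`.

Answer: 7 10

Derivation:
Beat 0 (L): throw ball1 h=1 -> lands@1:R; in-air after throw: [b1@1:R]
Beat 1 (R): throw ball1 h=3 -> lands@4:L; in-air after throw: [b1@4:L]
Beat 2 (L): throw ball2 h=5 -> lands@7:R; in-air after throw: [b1@4:L b2@7:R]
Beat 3 (R): throw ball3 h=3 -> lands@6:L; in-air after throw: [b1@4:L b3@6:L b2@7:R]
Beat 4 (L): throw ball1 h=1 -> lands@5:R; in-air after throw: [b1@5:R b3@6:L b2@7:R]
Beat 5 (R): throw ball1 h=3 -> lands@8:L; in-air after throw: [b3@6:L b2@7:R b1@8:L]
Beat 6 (L): throw ball3 h=5 -> lands@11:R; in-air after throw: [b2@7:R b1@8:L b3@11:R]
Beat 7 (R): throw ball2 h=3 -> lands@10:L; in-air after throw: [b1@8:L b2@10:L b3@11:R]
Beat 8 (L): throw ball1 h=1 -> lands@9:R; in-air after throw: [b1@9:R b2@10:L b3@11:R]
Beat 9 (R): throw ball1 h=3 -> lands@12:L; in-air after throw: [b2@10:L b3@11:R b1@12:L]
Beat 10 (L): throw ball2 h=5 -> lands@15:R; in-air after throw: [b3@11:R b1@12:L b2@15:R]
Ball 2: thrown@2 h=5 -> first land @7; rethrown@7 h=3 -> second land @10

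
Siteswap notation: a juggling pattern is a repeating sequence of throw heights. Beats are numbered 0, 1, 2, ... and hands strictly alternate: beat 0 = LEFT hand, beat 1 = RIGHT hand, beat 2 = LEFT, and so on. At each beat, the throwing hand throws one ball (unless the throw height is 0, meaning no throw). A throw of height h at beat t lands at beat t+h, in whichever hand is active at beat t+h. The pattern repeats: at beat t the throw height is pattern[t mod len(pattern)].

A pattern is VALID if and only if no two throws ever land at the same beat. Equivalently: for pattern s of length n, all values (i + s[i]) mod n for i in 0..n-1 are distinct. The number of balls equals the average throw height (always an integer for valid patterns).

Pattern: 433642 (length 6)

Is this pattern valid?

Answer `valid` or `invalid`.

Answer: invalid

Derivation:
i=0: (i + s[i]) mod n = (0 + 4) mod 6 = 4
i=1: (i + s[i]) mod n = (1 + 3) mod 6 = 4
i=2: (i + s[i]) mod n = (2 + 3) mod 6 = 5
i=3: (i + s[i]) mod n = (3 + 6) mod 6 = 3
i=4: (i + s[i]) mod n = (4 + 4) mod 6 = 2
i=5: (i + s[i]) mod n = (5 + 2) mod 6 = 1
Residues: [4, 4, 5, 3, 2, 1], distinct: False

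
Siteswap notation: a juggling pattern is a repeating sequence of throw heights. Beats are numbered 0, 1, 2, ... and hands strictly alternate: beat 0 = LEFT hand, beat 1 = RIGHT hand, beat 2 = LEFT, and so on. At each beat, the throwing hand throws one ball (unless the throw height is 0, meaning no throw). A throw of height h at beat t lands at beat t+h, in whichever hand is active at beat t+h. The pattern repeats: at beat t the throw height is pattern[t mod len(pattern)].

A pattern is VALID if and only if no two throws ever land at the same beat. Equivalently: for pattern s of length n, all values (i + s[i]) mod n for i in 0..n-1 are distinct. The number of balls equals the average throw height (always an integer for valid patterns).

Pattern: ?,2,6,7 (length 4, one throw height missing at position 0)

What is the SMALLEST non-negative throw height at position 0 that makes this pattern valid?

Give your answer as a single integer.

i=0: s[i]=? (unknown)
i=1: (1 + 2) mod 4 = 3
i=2: (2 + 6) mod 4 = 0
i=3: (3 + 7) mod 4 = 2
Known residues: [0, 2, 3]; need a permutation of 0..3, so missing residue r = 1
Need (0 + s) mod 4 = 1; smallest s = (1 - 0) mod 4 = 1

Answer: 1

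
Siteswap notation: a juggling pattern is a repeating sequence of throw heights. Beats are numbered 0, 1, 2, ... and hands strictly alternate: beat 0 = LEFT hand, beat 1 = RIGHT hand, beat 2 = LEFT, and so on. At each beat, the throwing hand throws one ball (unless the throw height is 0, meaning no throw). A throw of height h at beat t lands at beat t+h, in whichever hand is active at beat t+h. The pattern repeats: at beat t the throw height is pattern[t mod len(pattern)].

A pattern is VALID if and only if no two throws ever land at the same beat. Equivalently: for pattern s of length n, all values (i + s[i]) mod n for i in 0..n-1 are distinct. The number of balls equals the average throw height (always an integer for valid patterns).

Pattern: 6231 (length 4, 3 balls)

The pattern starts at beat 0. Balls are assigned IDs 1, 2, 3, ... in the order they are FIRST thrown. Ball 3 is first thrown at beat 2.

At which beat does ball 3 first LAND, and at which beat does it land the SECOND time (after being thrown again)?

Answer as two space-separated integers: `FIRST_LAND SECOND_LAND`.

Answer: 5 7

Derivation:
Beat 0 (L): throw ball1 h=6 -> lands@6:L; in-air after throw: [b1@6:L]
Beat 1 (R): throw ball2 h=2 -> lands@3:R; in-air after throw: [b2@3:R b1@6:L]
Beat 2 (L): throw ball3 h=3 -> lands@5:R; in-air after throw: [b2@3:R b3@5:R b1@6:L]
Beat 3 (R): throw ball2 h=1 -> lands@4:L; in-air after throw: [b2@4:L b3@5:R b1@6:L]
Beat 4 (L): throw ball2 h=6 -> lands@10:L; in-air after throw: [b3@5:R b1@6:L b2@10:L]
Beat 5 (R): throw ball3 h=2 -> lands@7:R; in-air after throw: [b1@6:L b3@7:R b2@10:L]
Beat 6 (L): throw ball1 h=3 -> lands@9:R; in-air after throw: [b3@7:R b1@9:R b2@10:L]
Beat 7 (R): throw ball3 h=1 -> lands@8:L; in-air after throw: [b3@8:L b1@9:R b2@10:L]
Ball 3: thrown@2 h=3 -> first land @5; rethrown@5 h=2 -> second land @7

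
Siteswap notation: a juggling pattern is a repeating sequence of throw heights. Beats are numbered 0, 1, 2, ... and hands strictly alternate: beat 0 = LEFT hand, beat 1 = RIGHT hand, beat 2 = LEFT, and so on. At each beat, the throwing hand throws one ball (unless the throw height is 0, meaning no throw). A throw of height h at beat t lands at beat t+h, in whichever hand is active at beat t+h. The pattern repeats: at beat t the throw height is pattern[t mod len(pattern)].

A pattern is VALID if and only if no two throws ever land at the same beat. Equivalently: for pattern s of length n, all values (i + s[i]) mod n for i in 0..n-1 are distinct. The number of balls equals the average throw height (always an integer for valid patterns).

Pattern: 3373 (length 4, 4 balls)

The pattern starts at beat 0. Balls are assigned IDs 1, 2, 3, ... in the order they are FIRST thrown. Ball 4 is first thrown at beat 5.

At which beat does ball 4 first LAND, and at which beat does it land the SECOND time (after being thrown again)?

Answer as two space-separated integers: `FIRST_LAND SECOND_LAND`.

Answer: 8 11

Derivation:
Beat 0 (L): throw ball1 h=3 -> lands@3:R; in-air after throw: [b1@3:R]
Beat 1 (R): throw ball2 h=3 -> lands@4:L; in-air after throw: [b1@3:R b2@4:L]
Beat 2 (L): throw ball3 h=7 -> lands@9:R; in-air after throw: [b1@3:R b2@4:L b3@9:R]
Beat 3 (R): throw ball1 h=3 -> lands@6:L; in-air after throw: [b2@4:L b1@6:L b3@9:R]
Beat 4 (L): throw ball2 h=3 -> lands@7:R; in-air after throw: [b1@6:L b2@7:R b3@9:R]
Beat 5 (R): throw ball4 h=3 -> lands@8:L; in-air after throw: [b1@6:L b2@7:R b4@8:L b3@9:R]
Beat 6 (L): throw ball1 h=7 -> lands@13:R; in-air after throw: [b2@7:R b4@8:L b3@9:R b1@13:R]
Beat 7 (R): throw ball2 h=3 -> lands@10:L; in-air after throw: [b4@8:L b3@9:R b2@10:L b1@13:R]
Beat 8 (L): throw ball4 h=3 -> lands@11:R; in-air after throw: [b3@9:R b2@10:L b4@11:R b1@13:R]
Beat 9 (R): throw ball3 h=3 -> lands@12:L; in-air after throw: [b2@10:L b4@11:R b3@12:L b1@13:R]
Beat 10 (L): throw ball2 h=7 -> lands@17:R; in-air after throw: [b4@11:R b3@12:L b1@13:R b2@17:R]
Beat 11 (R): throw ball4 h=3 -> lands@14:L; in-air after throw: [b3@12:L b1@13:R b4@14:L b2@17:R]
Ball 4: thrown@5 h=3 -> first land @8; rethrown@8 h=3 -> second land @11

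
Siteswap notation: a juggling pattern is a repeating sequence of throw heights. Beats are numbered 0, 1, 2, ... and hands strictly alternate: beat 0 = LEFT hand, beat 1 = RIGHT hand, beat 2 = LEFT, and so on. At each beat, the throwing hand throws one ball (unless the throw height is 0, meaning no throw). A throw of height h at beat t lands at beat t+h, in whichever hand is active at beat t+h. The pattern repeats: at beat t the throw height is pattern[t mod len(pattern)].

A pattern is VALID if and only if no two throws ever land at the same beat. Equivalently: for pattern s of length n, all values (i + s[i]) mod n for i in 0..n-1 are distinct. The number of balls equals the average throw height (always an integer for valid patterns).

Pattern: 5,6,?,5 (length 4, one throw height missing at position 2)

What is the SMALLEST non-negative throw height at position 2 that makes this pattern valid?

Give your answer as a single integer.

i=0: (0 + 5) mod 4 = 1
i=1: (1 + 6) mod 4 = 3
i=2: s[i]=? (unknown)
i=3: (3 + 5) mod 4 = 0
Known residues: [0, 1, 3]; need a permutation of 0..3, so missing residue r = 2
Need (2 + s) mod 4 = 2; smallest s = (2 - 2) mod 4 = 0

Answer: 0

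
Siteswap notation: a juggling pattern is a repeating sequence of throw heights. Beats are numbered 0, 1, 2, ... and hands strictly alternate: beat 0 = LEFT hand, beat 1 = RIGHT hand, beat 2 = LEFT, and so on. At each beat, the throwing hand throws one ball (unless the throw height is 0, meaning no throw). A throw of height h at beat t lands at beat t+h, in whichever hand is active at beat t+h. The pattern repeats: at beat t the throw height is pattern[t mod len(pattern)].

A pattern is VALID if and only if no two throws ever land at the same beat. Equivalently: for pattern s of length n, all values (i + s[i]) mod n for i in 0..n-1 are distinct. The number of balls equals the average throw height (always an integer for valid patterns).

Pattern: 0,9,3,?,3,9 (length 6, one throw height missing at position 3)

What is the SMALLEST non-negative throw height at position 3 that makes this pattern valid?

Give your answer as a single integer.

Answer: 0

Derivation:
i=0: (0 + 0) mod 6 = 0
i=1: (1 + 9) mod 6 = 4
i=2: (2 + 3) mod 6 = 5
i=3: s[i]=? (unknown)
i=4: (4 + 3) mod 6 = 1
i=5: (5 + 9) mod 6 = 2
Known residues: [0, 1, 2, 4, 5]; need a permutation of 0..5, so missing residue r = 3
Need (3 + s) mod 6 = 3; smallest s = (3 - 3) mod 6 = 0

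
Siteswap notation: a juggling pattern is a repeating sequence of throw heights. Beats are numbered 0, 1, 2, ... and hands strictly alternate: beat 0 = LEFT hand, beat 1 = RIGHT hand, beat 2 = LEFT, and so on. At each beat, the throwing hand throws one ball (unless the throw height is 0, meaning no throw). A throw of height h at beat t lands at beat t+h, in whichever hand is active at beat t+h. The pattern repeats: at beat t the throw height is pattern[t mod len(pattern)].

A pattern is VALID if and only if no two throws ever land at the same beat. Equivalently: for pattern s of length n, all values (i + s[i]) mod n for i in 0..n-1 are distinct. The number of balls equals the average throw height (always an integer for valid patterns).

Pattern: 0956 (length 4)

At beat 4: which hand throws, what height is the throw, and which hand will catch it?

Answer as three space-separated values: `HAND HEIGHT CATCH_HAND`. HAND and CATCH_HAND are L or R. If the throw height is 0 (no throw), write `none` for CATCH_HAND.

Answer: L 0 none

Derivation:
Beat 4: 4 mod 2 = 0, so hand = L
Throw height = pattern[4 mod 4] = pattern[0] = 0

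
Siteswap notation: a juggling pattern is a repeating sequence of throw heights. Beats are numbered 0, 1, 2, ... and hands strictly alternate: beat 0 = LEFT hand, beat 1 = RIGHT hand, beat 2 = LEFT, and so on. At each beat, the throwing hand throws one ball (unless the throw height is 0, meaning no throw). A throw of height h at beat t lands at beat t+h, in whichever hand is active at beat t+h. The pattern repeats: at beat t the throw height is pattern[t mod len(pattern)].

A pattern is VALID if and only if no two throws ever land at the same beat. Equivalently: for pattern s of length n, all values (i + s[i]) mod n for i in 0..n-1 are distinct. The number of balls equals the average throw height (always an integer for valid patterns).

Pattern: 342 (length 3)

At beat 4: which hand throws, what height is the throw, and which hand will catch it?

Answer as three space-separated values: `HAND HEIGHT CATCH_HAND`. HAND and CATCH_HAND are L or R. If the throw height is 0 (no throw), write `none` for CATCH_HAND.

Answer: L 4 L

Derivation:
Beat 4: 4 mod 2 = 0, so hand = L
Throw height = pattern[4 mod 3] = pattern[1] = 4
Lands at beat 4+4=8, 8 mod 2 = 0, so catch hand = L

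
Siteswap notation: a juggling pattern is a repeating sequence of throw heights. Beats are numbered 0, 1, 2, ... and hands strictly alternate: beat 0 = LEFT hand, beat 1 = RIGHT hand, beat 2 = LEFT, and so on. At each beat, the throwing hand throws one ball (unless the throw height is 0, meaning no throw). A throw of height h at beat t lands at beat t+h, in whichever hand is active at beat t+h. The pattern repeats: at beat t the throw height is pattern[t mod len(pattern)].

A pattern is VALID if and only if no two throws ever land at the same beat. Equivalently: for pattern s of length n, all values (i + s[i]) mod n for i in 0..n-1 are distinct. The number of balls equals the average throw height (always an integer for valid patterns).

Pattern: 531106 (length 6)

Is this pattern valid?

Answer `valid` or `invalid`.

i=0: (i + s[i]) mod n = (0 + 5) mod 6 = 5
i=1: (i + s[i]) mod n = (1 + 3) mod 6 = 4
i=2: (i + s[i]) mod n = (2 + 1) mod 6 = 3
i=3: (i + s[i]) mod n = (3 + 1) mod 6 = 4
i=4: (i + s[i]) mod n = (4 + 0) mod 6 = 4
i=5: (i + s[i]) mod n = (5 + 6) mod 6 = 5
Residues: [5, 4, 3, 4, 4, 5], distinct: False

Answer: invalid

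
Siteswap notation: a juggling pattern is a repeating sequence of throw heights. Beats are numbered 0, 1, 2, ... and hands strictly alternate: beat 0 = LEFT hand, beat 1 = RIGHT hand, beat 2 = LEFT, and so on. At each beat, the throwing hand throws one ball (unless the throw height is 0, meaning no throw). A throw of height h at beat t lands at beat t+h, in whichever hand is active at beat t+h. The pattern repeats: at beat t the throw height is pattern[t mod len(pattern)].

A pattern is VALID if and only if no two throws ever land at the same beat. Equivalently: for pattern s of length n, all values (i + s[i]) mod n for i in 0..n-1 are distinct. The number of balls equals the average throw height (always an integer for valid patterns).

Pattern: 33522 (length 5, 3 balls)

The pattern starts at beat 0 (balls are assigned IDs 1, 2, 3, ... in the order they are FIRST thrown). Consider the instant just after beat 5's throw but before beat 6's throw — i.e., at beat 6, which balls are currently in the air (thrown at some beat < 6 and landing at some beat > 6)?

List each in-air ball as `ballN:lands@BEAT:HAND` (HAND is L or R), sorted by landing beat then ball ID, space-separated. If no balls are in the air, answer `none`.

Beat 0 (L): throw ball1 h=3 -> lands@3:R; in-air after throw: [b1@3:R]
Beat 1 (R): throw ball2 h=3 -> lands@4:L; in-air after throw: [b1@3:R b2@4:L]
Beat 2 (L): throw ball3 h=5 -> lands@7:R; in-air after throw: [b1@3:R b2@4:L b3@7:R]
Beat 3 (R): throw ball1 h=2 -> lands@5:R; in-air after throw: [b2@4:L b1@5:R b3@7:R]
Beat 4 (L): throw ball2 h=2 -> lands@6:L; in-air after throw: [b1@5:R b2@6:L b3@7:R]
Beat 5 (R): throw ball1 h=3 -> lands@8:L; in-air after throw: [b2@6:L b3@7:R b1@8:L]
Beat 6 (L): throw ball2 h=3 -> lands@9:R; in-air after throw: [b3@7:R b1@8:L b2@9:R]

Answer: ball3:lands@7:R ball1:lands@8:L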